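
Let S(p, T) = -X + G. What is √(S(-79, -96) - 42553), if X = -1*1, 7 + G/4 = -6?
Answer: 2*I*√10651 ≈ 206.41*I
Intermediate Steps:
G = -52 (G = -28 + 4*(-6) = -28 - 24 = -52)
X = -1
S(p, T) = -51 (S(p, T) = -1*(-1) - 52 = 1 - 52 = -51)
√(S(-79, -96) - 42553) = √(-51 - 42553) = √(-42604) = 2*I*√10651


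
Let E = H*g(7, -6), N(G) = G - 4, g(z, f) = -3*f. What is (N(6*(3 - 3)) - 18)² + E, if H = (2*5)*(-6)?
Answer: -596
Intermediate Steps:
H = -60 (H = 10*(-6) = -60)
N(G) = -4 + G
E = -1080 (E = -(-180)*(-6) = -60*18 = -1080)
(N(6*(3 - 3)) - 18)² + E = ((-4 + 6*(3 - 3)) - 18)² - 1080 = ((-4 + 6*0) - 18)² - 1080 = ((-4 + 0) - 18)² - 1080 = (-4 - 18)² - 1080 = (-22)² - 1080 = 484 - 1080 = -596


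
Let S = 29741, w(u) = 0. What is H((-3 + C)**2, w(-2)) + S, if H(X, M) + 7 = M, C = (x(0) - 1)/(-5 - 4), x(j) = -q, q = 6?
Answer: 29734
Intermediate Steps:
x(j) = -6 (x(j) = -1*6 = -6)
C = 7/9 (C = (-6 - 1)/(-5 - 4) = -7/(-9) = -7*(-1/9) = 7/9 ≈ 0.77778)
H(X, M) = -7 + M
H((-3 + C)**2, w(-2)) + S = (-7 + 0) + 29741 = -7 + 29741 = 29734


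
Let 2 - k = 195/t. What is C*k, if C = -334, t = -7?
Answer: -69806/7 ≈ -9972.3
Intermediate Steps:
k = 209/7 (k = 2 - 195/(-7) = 2 - 195*(-1)/7 = 2 - 1*(-195/7) = 2 + 195/7 = 209/7 ≈ 29.857)
C*k = -334*209/7 = -69806/7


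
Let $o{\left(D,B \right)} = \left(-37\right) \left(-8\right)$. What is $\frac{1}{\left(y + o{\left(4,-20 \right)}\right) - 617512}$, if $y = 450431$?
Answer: $- \frac{1}{166785} \approx -5.9957 \cdot 10^{-6}$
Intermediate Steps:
$o{\left(D,B \right)} = 296$
$\frac{1}{\left(y + o{\left(4,-20 \right)}\right) - 617512} = \frac{1}{\left(450431 + 296\right) - 617512} = \frac{1}{450727 - 617512} = \frac{1}{-166785} = - \frac{1}{166785}$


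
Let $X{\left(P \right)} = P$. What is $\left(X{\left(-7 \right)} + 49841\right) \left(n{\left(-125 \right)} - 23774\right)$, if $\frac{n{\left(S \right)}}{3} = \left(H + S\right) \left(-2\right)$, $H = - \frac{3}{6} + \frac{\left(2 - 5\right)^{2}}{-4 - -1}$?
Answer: $-1146331502$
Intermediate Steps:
$H = - \frac{7}{2}$ ($H = \left(-3\right) \frac{1}{6} + \frac{\left(-3\right)^{2}}{-4 + 1} = - \frac{1}{2} + \frac{9}{-3} = - \frac{1}{2} + 9 \left(- \frac{1}{3}\right) = - \frac{1}{2} - 3 = - \frac{7}{2} \approx -3.5$)
$n{\left(S \right)} = 21 - 6 S$ ($n{\left(S \right)} = 3 \left(- \frac{7}{2} + S\right) \left(-2\right) = 3 \left(7 - 2 S\right) = 21 - 6 S$)
$\left(X{\left(-7 \right)} + 49841\right) \left(n{\left(-125 \right)} - 23774\right) = \left(-7 + 49841\right) \left(\left(21 - -750\right) - 23774\right) = 49834 \left(\left(21 + 750\right) - 23774\right) = 49834 \left(771 - 23774\right) = 49834 \left(-23003\right) = -1146331502$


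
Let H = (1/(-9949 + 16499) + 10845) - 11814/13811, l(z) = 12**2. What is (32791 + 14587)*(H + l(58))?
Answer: 23547105248500529/45231025 ≈ 5.2060e+8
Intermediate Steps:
l(z) = 144
H = 980983564361/90462050 (H = (1/6550 + 10845) - 11814*1/13811 = (1/6550 + 10845) - 11814/13811 = 71034751/6550 - 11814/13811 = 980983564361/90462050 ≈ 10844.)
(32791 + 14587)*(H + l(58)) = (32791 + 14587)*(980983564361/90462050 + 144) = 47378*(994010099561/90462050) = 23547105248500529/45231025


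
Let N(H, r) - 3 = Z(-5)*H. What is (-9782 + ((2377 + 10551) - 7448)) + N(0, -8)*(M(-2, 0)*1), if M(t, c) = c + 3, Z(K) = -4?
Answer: -4293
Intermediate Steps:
N(H, r) = 3 - 4*H
M(t, c) = 3 + c
(-9782 + ((2377 + 10551) - 7448)) + N(0, -8)*(M(-2, 0)*1) = (-9782 + ((2377 + 10551) - 7448)) + (3 - 4*0)*((3 + 0)*1) = (-9782 + (12928 - 7448)) + (3 + 0)*(3*1) = (-9782 + 5480) + 3*3 = -4302 + 9 = -4293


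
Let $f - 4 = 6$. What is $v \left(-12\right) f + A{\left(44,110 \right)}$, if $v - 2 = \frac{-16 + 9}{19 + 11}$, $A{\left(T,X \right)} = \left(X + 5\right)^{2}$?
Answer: $13013$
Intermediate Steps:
$A{\left(T,X \right)} = \left(5 + X\right)^{2}$
$v = \frac{53}{30}$ ($v = 2 + \frac{-16 + 9}{19 + 11} = 2 - \frac{7}{30} = \frac{53}{30} \approx 1.7667$)
$f = 10$ ($f = 4 + 6 = 10$)
$v \left(-12\right) f + A{\left(44,110 \right)} = \frac{53}{30} \left(-12\right) 10 + \left(5 + 110\right)^{2} = \left(- \frac{106}{5}\right) 10 + 115^{2} = -212 + 13225 = 13013$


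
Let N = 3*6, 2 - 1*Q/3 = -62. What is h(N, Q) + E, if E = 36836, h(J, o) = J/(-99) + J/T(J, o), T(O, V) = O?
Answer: 405205/11 ≈ 36837.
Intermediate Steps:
Q = 192 (Q = 6 - 3*(-62) = 6 + 186 = 192)
N = 18
h(J, o) = 1 - J/99 (h(J, o) = J/(-99) + J/J = J*(-1/99) + 1 = -J/99 + 1 = 1 - J/99)
h(N, Q) + E = (1 - 1/99*18) + 36836 = (1 - 2/11) + 36836 = 9/11 + 36836 = 405205/11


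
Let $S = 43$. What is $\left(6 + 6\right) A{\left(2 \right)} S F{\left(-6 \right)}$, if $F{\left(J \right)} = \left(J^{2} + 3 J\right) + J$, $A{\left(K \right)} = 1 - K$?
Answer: $-6192$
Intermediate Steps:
$F{\left(J \right)} = J^{2} + 4 J$
$\left(6 + 6\right) A{\left(2 \right)} S F{\left(-6 \right)} = \left(6 + 6\right) \left(1 - 2\right) 43 \left(- 6 \left(4 - 6\right)\right) = 12 \left(1 - 2\right) 43 \left(\left(-6\right) \left(-2\right)\right) = 12 \left(-1\right) 43 \cdot 12 = \left(-12\right) 43 \cdot 12 = \left(-516\right) 12 = -6192$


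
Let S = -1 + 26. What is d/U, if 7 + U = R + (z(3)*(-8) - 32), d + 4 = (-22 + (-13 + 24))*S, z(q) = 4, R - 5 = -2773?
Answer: 279/2839 ≈ 0.098274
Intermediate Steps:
R = -2768 (R = 5 - 2773 = -2768)
S = 25
d = -279 (d = -4 + (-22 + (-13 + 24))*25 = -4 + (-22 + 11)*25 = -4 - 11*25 = -4 - 275 = -279)
U = -2839 (U = -7 + (-2768 + (4*(-8) - 32)) = -7 + (-2768 + (-32 - 32)) = -7 + (-2768 - 64) = -7 - 2832 = -2839)
d/U = -279/(-2839) = -279*(-1/2839) = 279/2839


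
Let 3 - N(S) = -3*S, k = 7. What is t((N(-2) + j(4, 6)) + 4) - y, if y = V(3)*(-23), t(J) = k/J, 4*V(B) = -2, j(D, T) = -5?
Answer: -53/4 ≈ -13.250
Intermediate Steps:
N(S) = 3 + 3*S (N(S) = 3 - (-3)*S = 3 + 3*S)
V(B) = -1/2 (V(B) = (1/4)*(-2) = -1/2)
t(J) = 7/J
y = 23/2 (y = -1/2*(-23) = 23/2 ≈ 11.500)
t((N(-2) + j(4, 6)) + 4) - y = 7/(((3 + 3*(-2)) - 5) + 4) - 1*23/2 = 7/(((3 - 6) - 5) + 4) - 23/2 = 7/((-3 - 5) + 4) - 23/2 = 7/(-8 + 4) - 23/2 = 7/(-4) - 23/2 = 7*(-1/4) - 23/2 = -7/4 - 23/2 = -53/4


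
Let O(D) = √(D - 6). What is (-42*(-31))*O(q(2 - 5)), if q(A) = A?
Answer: 3906*I ≈ 3906.0*I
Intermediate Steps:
O(D) = √(-6 + D)
(-42*(-31))*O(q(2 - 5)) = (-42*(-31))*√(-6 + (2 - 5)) = 1302*√(-6 - 3) = 1302*√(-9) = 1302*(3*I) = 3906*I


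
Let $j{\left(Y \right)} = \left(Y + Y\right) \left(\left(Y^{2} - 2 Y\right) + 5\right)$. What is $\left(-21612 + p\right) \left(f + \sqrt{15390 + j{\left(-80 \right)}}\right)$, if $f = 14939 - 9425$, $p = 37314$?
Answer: $86580828 + 15702 i \sqrt{1035010} \approx 8.6581 \cdot 10^{7} + 1.5974 \cdot 10^{7} i$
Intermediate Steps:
$j{\left(Y \right)} = 2 Y \left(5 + Y^{2} - 2 Y\right)$
$f = 5514$
$\left(-21612 + p\right) \left(f + \sqrt{15390 + j{\left(-80 \right)}}\right) = \left(-21612 + 37314\right) \left(5514 + \sqrt{15390 + 2 \left(-80\right) \left(5 + \left(-80\right)^{2} - -160\right)}\right) = 15702 \left(5514 + \sqrt{15390 + 2 \left(-80\right) \left(5 + 6400 + 160\right)}\right) = 15702 \left(5514 + \sqrt{15390 + 2 \left(-80\right) 6565}\right) = 15702 \left(5514 + \sqrt{15390 - 1050400}\right) = 15702 \left(5514 + \sqrt{-1035010}\right) = 15702 \left(5514 + i \sqrt{1035010}\right) = 86580828 + 15702 i \sqrt{1035010}$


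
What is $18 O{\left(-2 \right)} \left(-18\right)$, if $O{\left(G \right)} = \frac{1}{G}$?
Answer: $162$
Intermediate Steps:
$18 O{\left(-2 \right)} \left(-18\right) = \frac{18}{-2} \left(-18\right) = 18 \left(- \frac{1}{2}\right) \left(-18\right) = \left(-9\right) \left(-18\right) = 162$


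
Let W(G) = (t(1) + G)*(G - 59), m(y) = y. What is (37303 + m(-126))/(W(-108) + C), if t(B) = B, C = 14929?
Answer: 37177/32798 ≈ 1.1335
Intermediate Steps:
W(G) = (1 + G)*(-59 + G) (W(G) = (1 + G)*(G - 59) = (1 + G)*(-59 + G))
(37303 + m(-126))/(W(-108) + C) = (37303 - 126)/((-59 + (-108)**2 - 58*(-108)) + 14929) = 37177/((-59 + 11664 + 6264) + 14929) = 37177/(17869 + 14929) = 37177/32798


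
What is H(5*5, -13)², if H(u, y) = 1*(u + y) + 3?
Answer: 225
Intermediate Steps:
H(u, y) = 3 + u + y (H(u, y) = (u + y) + 3 = 3 + u + y)
H(5*5, -13)² = (3 + 5*5 - 13)² = (3 + 25 - 13)² = 15² = 225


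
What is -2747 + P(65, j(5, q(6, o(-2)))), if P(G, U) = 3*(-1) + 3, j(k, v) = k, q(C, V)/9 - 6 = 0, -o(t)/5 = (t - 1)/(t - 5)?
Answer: -2747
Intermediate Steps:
o(t) = -5*(-1 + t)/(-5 + t) (o(t) = -5*(t - 1)/(t - 5) = -5*(-1 + t)/(-5 + t))
q(C, V) = 54 (q(C, V) = 54 + 9*0 = 54 + 0 = 54)
P(G, U) = 0 (P(G, U) = -3 + 3 = 0)
-2747 + P(65, j(5, q(6, o(-2)))) = -2747 + 0 = -2747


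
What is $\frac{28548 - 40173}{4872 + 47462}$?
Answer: $- \frac{11625}{52334} \approx -0.22213$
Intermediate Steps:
$\frac{28548 - 40173}{4872 + 47462} = - \frac{11625}{52334}$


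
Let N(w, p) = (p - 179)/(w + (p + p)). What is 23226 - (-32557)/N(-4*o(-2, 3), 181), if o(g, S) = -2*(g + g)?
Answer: 5395131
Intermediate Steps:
o(g, S) = -4*g
N(w, p) = (-179 + p)/(w + 2*p)
23226 - (-32557)/N(-4*o(-2, 3), 181) = 23226 - (-32557)/((-179 + 181)/(-(-16)*(-2) + 2*181)) = 23226 - (-32557)/(2/(-4*8 + 362)) = 23226 - (-32557)/(2/(-32 + 362)) = 23226 - (-32557)/(2/330) = 23226 - (-32557)/((1/330)*2) = 23226 - (-32557)/1/165 = 23226 - (-32557)*165 = 23226 - 1*(-5371905) = 23226 + 5371905 = 5395131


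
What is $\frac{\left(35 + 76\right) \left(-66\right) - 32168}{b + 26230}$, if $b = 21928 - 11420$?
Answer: $- \frac{1519}{1413} \approx -1.075$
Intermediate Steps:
$b = 10508$ ($b = 21928 - 11420 = 10508$)
$\frac{\left(35 + 76\right) \left(-66\right) - 32168}{b + 26230} = \frac{\left(35 + 76\right) \left(-66\right) - 32168}{10508 + 26230} = \frac{111 \left(-66\right) - 32168}{36738} = \left(-7326 - 32168\right) \frac{1}{36738} = \left(-39494\right) \frac{1}{36738} = - \frac{1519}{1413}$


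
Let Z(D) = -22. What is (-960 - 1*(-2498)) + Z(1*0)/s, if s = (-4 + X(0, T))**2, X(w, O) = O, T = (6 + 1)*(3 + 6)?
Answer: 5353756/3481 ≈ 1538.0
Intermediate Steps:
T = 63 (T = 7*9 = 63)
s = 3481 (s = (-4 + 63)**2 = 59**2 = 3481)
(-960 - 1*(-2498)) + Z(1*0)/s = (-960 - 1*(-2498)) - 22/3481 = (-960 + 2498) - 22*1/3481 = 1538 - 22/3481 = 5353756/3481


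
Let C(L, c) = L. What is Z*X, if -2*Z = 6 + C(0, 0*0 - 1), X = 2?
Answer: -6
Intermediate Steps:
Z = -3 (Z = -(6 + 0)/2 = -½*6 = -3)
Z*X = -3*2 = -6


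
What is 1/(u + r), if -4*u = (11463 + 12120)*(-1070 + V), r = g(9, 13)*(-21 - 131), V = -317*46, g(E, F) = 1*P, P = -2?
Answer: 1/92280583 ≈ 1.0837e-8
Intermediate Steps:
g(E, F) = -2 (g(E, F) = 1*(-2) = -2)
V = -14582
r = 304 (r = -2*(-21 - 131) = -2*(-152) = 304)
u = 92280279 (u = -(11463 + 12120)*(-1070 - 14582)/4 = -23583*(-15652)/4 = -1/4*(-369121116) = 92280279)
1/(u + r) = 1/(92280279 + 304) = 1/92280583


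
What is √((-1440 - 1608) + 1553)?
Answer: I*√1495 ≈ 38.665*I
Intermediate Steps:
√((-1440 - 1608) + 1553) = √(-3048 + 1553) = √(-1495) = I*√1495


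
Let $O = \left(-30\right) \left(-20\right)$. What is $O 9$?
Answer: $5400$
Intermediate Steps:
$O = 600$
$O 9 = 600 \cdot 9 = 5400$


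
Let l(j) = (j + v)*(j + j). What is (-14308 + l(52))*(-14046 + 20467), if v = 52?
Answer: -22422132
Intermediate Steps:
l(j) = 2*j*(52 + j) (l(j) = (j + 52)*(j + j) = (52 + j)*(2*j) = 2*j*(52 + j))
(-14308 + l(52))*(-14046 + 20467) = (-14308 + 2*52*(52 + 52))*(-14046 + 20467) = (-14308 + 2*52*104)*6421 = (-14308 + 10816)*6421 = -3492*6421 = -22422132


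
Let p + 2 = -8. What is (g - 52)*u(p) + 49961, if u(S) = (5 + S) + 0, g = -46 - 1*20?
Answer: 50551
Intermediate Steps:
p = -10 (p = -2 - 8 = -10)
g = -66 (g = -46 - 20 = -66)
u(S) = 5 + S
(g - 52)*u(p) + 49961 = (-66 - 52)*(5 - 10) + 49961 = -118*(-5) + 49961 = 590 + 49961 = 50551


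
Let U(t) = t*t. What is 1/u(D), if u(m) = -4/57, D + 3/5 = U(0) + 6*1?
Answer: -57/4 ≈ -14.250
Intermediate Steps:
U(t) = t²
D = 27/5 (D = -⅗ + (0² + 6*1) = -⅗ + (0 + 6) = -⅗ + 6 = 27/5 ≈ 5.4000)
u(m) = -4/57 (u(m) = (1/57)*(-4) = -4/57)
1/u(D) = 1/(-4/57) = -57/4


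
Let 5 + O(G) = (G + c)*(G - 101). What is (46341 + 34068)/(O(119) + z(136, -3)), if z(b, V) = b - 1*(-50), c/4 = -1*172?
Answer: -80409/10061 ≈ -7.9921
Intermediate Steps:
c = -688 (c = 4*(-1*172) = 4*(-172) = -688)
O(G) = -5 + (-688 + G)*(-101 + G) (O(G) = -5 + (G - 688)*(G - 101) = -5 + (-688 + G)*(-101 + G))
z(b, V) = 50 + b (z(b, V) = b + 50 = 50 + b)
(46341 + 34068)/(O(119) + z(136, -3)) = (46341 + 34068)/((69483 + 119² - 789*119) + (50 + 136)) = 80409/((69483 + 14161 - 93891) + 186) = 80409/(-10247 + 186) = 80409/(-10061) = 80409*(-1/10061) = -80409/10061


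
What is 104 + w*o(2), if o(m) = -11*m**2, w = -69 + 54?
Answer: 764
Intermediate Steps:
w = -15
104 + w*o(2) = 104 - (-165)*2**2 = 104 - (-165)*4 = 104 - 15*(-44) = 104 + 660 = 764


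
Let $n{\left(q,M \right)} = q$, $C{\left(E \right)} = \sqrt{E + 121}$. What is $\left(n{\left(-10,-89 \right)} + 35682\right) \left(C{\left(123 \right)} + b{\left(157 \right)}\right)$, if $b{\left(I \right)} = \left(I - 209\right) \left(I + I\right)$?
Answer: $-582452416 + 71344 \sqrt{61} \approx -5.819 \cdot 10^{8}$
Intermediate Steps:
$C{\left(E \right)} = \sqrt{121 + E}$
$b{\left(I \right)} = 2 I \left(-209 + I\right)$ ($b{\left(I \right)} = \left(-209 + I\right) 2 I = 2 I \left(-209 + I\right)$)
$\left(n{\left(-10,-89 \right)} + 35682\right) \left(C{\left(123 \right)} + b{\left(157 \right)}\right) = \left(-10 + 35682\right) \left(\sqrt{121 + 123} + 2 \cdot 157 \left(-209 + 157\right)\right) = 35672 \left(\sqrt{244} + 2 \cdot 157 \left(-52\right)\right) = 35672 \left(2 \sqrt{61} - 16328\right) = 35672 \left(-16328 + 2 \sqrt{61}\right) = -582452416 + 71344 \sqrt{61}$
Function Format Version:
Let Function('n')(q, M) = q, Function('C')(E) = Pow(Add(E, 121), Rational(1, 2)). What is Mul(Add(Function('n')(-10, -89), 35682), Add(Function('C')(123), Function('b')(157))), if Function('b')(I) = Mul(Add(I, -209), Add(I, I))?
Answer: Add(-582452416, Mul(71344, Pow(61, Rational(1, 2)))) ≈ -5.8190e+8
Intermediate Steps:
Function('C')(E) = Pow(Add(121, E), Rational(1, 2))
Function('b')(I) = Mul(2, I, Add(-209, I)) (Function('b')(I) = Mul(Add(-209, I), Mul(2, I)) = Mul(2, I, Add(-209, I)))
Mul(Add(Function('n')(-10, -89), 35682), Add(Function('C')(123), Function('b')(157))) = Mul(Add(-10, 35682), Add(Pow(Add(121, 123), Rational(1, 2)), Mul(2, 157, Add(-209, 157)))) = Mul(35672, Add(Pow(244, Rational(1, 2)), Mul(2, 157, -52))) = Mul(35672, Add(Mul(2, Pow(61, Rational(1, 2))), -16328)) = Mul(35672, Add(-16328, Mul(2, Pow(61, Rational(1, 2))))) = Add(-582452416, Mul(71344, Pow(61, Rational(1, 2))))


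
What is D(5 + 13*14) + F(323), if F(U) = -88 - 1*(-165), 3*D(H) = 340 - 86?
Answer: 485/3 ≈ 161.67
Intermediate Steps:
D(H) = 254/3 (D(H) = (340 - 86)/3 = (⅓)*254 = 254/3)
F(U) = 77 (F(U) = -88 + 165 = 77)
D(5 + 13*14) + F(323) = 254/3 + 77 = 485/3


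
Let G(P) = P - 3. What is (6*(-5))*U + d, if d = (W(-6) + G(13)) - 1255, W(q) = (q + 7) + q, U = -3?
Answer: -1160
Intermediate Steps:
G(P) = -3 + P
W(q) = 7 + 2*q (W(q) = (7 + q) + q = 7 + 2*q)
d = -1250 (d = ((7 + 2*(-6)) + (-3 + 13)) - 1255 = ((7 - 12) + 10) - 1255 = (-5 + 10) - 1255 = 5 - 1255 = -1250)
(6*(-5))*U + d = (6*(-5))*(-3) - 1250 = -30*(-3) - 1250 = 90 - 1250 = -1160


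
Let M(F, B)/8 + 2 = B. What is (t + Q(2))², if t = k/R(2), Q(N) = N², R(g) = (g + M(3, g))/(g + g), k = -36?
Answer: 4624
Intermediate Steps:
M(F, B) = -16 + 8*B
R(g) = (-16 + 9*g)/(2*g) (R(g) = (g + (-16 + 8*g))/(g + g) = (-16 + 9*g)/((2*g)) = (-16 + 9*g)*(1/(2*g)) = (-16 + 9*g)/(2*g))
t = -72 (t = -36/(9/2 - 8/2) = -36/(9/2 - 8*½) = -36/(9/2 - 4) = -36/½ = -36*2 = -72)
(t + Q(2))² = (-72 + 2²)² = (-72 + 4)² = (-68)² = 4624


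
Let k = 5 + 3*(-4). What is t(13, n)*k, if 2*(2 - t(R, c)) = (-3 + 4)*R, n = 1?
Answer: 63/2 ≈ 31.500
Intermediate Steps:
t(R, c) = 2 - R/2 (t(R, c) = 2 - (-3 + 4)*R/2 = 2 - R/2)
k = -7 (k = 5 - 12 = -7)
t(13, n)*k = (2 - ½*13)*(-7) = (2 - 13/2)*(-7) = -9/2*(-7) = 63/2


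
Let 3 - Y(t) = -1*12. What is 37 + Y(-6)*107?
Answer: 1642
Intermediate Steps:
Y(t) = 15 (Y(t) = 3 - (-1)*12 = 3 - 1*(-12) = 3 + 12 = 15)
37 + Y(-6)*107 = 37 + 15*107 = 37 + 1605 = 1642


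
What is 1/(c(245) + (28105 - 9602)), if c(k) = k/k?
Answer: 1/18504 ≈ 5.4042e-5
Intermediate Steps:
c(k) = 1
1/(c(245) + (28105 - 9602)) = 1/(1 + (28105 - 9602)) = 1/(1 + 18503) = 1/18504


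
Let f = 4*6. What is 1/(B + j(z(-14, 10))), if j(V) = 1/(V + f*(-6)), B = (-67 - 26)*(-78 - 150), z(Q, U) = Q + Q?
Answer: 172/3647087 ≈ 4.7161e-5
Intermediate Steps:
f = 24
z(Q, U) = 2*Q
B = 21204 (B = -93*(-228) = 21204)
j(V) = 1/(-144 + V) (j(V) = 1/(V + 24*(-6)) = 1/(V - 144) = 1/(-144 + V))
1/(B + j(z(-14, 10))) = 1/(21204 + 1/(-144 + 2*(-14))) = 1/(21204 + 1/(-144 - 28)) = 1/(21204 + 1/(-172)) = 1/(21204 - 1/172) = 1/(3647087/172) = 172/3647087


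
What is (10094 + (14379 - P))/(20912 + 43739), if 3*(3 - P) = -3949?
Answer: 69461/193953 ≈ 0.35813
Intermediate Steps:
P = 3958/3 (P = 3 - ⅓*(-3949) = 3 + 3949/3 = 3958/3 ≈ 1319.3)
(10094 + (14379 - P))/(20912 + 43739) = (10094 + (14379 - 1*3958/3))/(20912 + 43739) = (10094 + (14379 - 3958/3))/64651 = (10094 + 39179/3)*(1/64651) = (69461/3)*(1/64651) = 69461/193953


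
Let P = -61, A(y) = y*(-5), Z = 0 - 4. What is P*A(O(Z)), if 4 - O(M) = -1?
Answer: 1525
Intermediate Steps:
Z = -4
O(M) = 5 (O(M) = 4 - 1*(-1) = 4 + 1 = 5)
A(y) = -5*y
P*A(O(Z)) = -(-305)*5 = -61*(-25) = 1525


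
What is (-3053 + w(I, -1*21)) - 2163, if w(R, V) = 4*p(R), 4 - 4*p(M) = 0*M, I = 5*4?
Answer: -5212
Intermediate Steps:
I = 20
p(M) = 1 (p(M) = 1 - 0*M = 1 - ¼*0 = 1 + 0 = 1)
w(R, V) = 4 (w(R, V) = 4*1 = 4)
(-3053 + w(I, -1*21)) - 2163 = (-3053 + 4) - 2163 = -3049 - 2163 = -5212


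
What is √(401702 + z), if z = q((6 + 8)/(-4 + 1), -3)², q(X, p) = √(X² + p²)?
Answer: √3615595/3 ≈ 633.82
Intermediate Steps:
z = 277/9 (z = (√(((6 + 8)/(-4 + 1))² + (-3)²))² = (√((14/(-3))² + 9))² = (√((14*(-⅓))² + 9))² = (√((-14/3)² + 9))² = (√(196/9 + 9))² = (√(277/9))² = (√277/3)² = 277/9 ≈ 30.778)
√(401702 + z) = √(401702 + 277/9) = √(3615595/9) = √3615595/3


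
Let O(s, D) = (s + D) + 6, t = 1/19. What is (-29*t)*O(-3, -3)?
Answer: 0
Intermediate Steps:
t = 1/19 ≈ 0.052632
O(s, D) = 6 + D + s (O(s, D) = (D + s) + 6 = 6 + D + s)
(-29*t)*O(-3, -3) = (-29*1/19)*(6 - 3 - 3) = -29/19*0 = 0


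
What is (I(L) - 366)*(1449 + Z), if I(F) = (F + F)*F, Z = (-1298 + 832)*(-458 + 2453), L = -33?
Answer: -1681936452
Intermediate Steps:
Z = -929670 (Z = -466*1995 = -929670)
I(F) = 2*F² (I(F) = (2*F)*F = 2*F²)
(I(L) - 366)*(1449 + Z) = (2*(-33)² - 366)*(1449 - 929670) = (2*1089 - 366)*(-928221) = (2178 - 366)*(-928221) = 1812*(-928221) = -1681936452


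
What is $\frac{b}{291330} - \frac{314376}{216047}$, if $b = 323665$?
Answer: $- \frac{333235505}{968322654} \approx -0.34414$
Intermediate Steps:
$\frac{b}{291330} - \frac{314376}{216047} = \frac{323665}{291330} - \frac{314376}{216047} = 323665 \cdot \frac{1}{291330} - \frac{314376}{216047} = \frac{64733}{58266} - \frac{314376}{216047} = - \frac{333235505}{968322654}$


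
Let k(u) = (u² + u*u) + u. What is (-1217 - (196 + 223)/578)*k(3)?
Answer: -14780745/578 ≈ -25572.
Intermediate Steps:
k(u) = u + 2*u² (k(u) = (u² + u²) + u = 2*u² + u = u + 2*u²)
(-1217 - (196 + 223)/578)*k(3) = (-1217 - (196 + 223)/578)*(3*(1 + 2*3)) = (-1217 - 419/578)*(3*(1 + 6)) = (-1217 - 1*419/578)*(3*7) = (-1217 - 419/578)*21 = -703845/578*21 = -14780745/578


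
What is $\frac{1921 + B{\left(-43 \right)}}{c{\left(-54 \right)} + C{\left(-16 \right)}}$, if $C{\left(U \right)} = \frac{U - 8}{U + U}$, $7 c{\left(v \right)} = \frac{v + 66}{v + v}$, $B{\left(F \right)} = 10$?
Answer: $\frac{486612}{185} \approx 2630.3$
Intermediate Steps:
$c{\left(v \right)} = \frac{66 + v}{14 v}$ ($c{\left(v \right)} = \frac{\left(v + 66\right) \frac{1}{v + v}}{7} = \frac{\left(66 + v\right) \frac{1}{2 v}}{7} = \frac{\frac{1}{2} \frac{1}{v} \left(66 + v\right)}{7} = \frac{66 + v}{14 v}$)
$C{\left(U \right)} = \frac{-8 + U}{2 U}$
$\frac{1921 + B{\left(-43 \right)}}{c{\left(-54 \right)} + C{\left(-16 \right)}} = \frac{1921 + 10}{\frac{66 - 54}{14 \left(-54\right)} + \frac{-8 - 16}{2 \left(-16\right)}} = \frac{1931}{\frac{1}{14} \left(- \frac{1}{54}\right) 12 + \frac{1}{2} \left(- \frac{1}{16}\right) \left(-24\right)} = \frac{1931}{- \frac{1}{63} + \frac{3}{4}} = \frac{1931}{\frac{185}{252}} = 1931 \cdot \frac{252}{185} = \frac{486612}{185}$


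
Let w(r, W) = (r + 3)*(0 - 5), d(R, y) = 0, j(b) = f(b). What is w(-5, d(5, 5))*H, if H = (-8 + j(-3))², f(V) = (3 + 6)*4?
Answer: 7840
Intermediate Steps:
f(V) = 36 (f(V) = 9*4 = 36)
j(b) = 36
w(r, W) = -15 - 5*r (w(r, W) = (3 + r)*(-5) = -15 - 5*r)
H = 784 (H = (-8 + 36)² = 28² = 784)
w(-5, d(5, 5))*H = (-15 - 5*(-5))*784 = (-15 + 25)*784 = 10*784 = 7840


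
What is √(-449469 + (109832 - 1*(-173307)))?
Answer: I*√166330 ≈ 407.84*I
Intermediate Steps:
√(-449469 + (109832 - 1*(-173307))) = √(-449469 + (109832 + 173307)) = √(-449469 + 283139) = √(-166330) = I*√166330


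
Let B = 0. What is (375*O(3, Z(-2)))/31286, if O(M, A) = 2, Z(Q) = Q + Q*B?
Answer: 375/15643 ≈ 0.023972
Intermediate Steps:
Z(Q) = Q (Z(Q) = Q + Q*0 = Q + 0 = Q)
(375*O(3, Z(-2)))/31286 = (375*2)/31286 = 750*(1/31286) = 375/15643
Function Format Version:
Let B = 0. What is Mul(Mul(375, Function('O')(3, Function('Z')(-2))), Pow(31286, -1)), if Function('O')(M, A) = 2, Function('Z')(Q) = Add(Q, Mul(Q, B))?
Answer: Rational(375, 15643) ≈ 0.023972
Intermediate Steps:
Function('Z')(Q) = Q (Function('Z')(Q) = Add(Q, Mul(Q, 0)) = Add(Q, 0) = Q)
Mul(Mul(375, Function('O')(3, Function('Z')(-2))), Pow(31286, -1)) = Mul(Mul(375, 2), Pow(31286, -1)) = Mul(750, Rational(1, 31286)) = Rational(375, 15643)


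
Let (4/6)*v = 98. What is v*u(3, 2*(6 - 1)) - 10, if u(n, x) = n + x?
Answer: 1901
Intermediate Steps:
v = 147 (v = (3/2)*98 = 147)
v*u(3, 2*(6 - 1)) - 10 = 147*(3 + 2*(6 - 1)) - 10 = 147*(3 + 2*5) - 10 = 147*(3 + 10) - 10 = 147*13 - 10 = 1911 - 10 = 1901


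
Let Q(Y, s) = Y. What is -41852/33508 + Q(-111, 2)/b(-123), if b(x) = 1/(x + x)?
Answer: 228731899/8377 ≈ 27305.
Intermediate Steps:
b(x) = 1/(2*x)
-41852/33508 + Q(-111, 2)/b(-123) = -41852/33508 - 111/((½)/(-123)) = -41852*1/33508 - 111/((½)*(-1/123)) = -10463/8377 - 111/(-1/246) = -10463/8377 - 111*(-246) = -10463/8377 + 27306 = 228731899/8377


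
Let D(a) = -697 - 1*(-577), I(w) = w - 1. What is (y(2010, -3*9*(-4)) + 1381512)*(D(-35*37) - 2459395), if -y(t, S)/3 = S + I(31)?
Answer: -3396831247470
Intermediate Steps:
I(w) = -1 + w
D(a) = -120 (D(a) = -697 + 577 = -120)
y(t, S) = -90 - 3*S (y(t, S) = -3*(S + (-1 + 31)) = -3*(S + 30) = -3*(30 + S) = -90 - 3*S)
(y(2010, -3*9*(-4)) + 1381512)*(D(-35*37) - 2459395) = ((-90 - 3*(-3*9)*(-4)) + 1381512)*(-120 - 2459395) = ((-90 - (-81)*(-4)) + 1381512)*(-2459515) = ((-90 - 3*108) + 1381512)*(-2459515) = ((-90 - 324) + 1381512)*(-2459515) = (-414 + 1381512)*(-2459515) = 1381098*(-2459515) = -3396831247470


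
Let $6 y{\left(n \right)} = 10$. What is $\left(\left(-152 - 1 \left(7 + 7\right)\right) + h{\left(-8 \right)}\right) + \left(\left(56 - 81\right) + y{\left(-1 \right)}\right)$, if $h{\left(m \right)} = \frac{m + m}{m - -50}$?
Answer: $- \frac{1328}{7} \approx -189.71$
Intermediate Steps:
$y{\left(n \right)} = \frac{5}{3}$ ($y{\left(n \right)} = \frac{1}{6} \cdot 10 = \frac{5}{3}$)
$h{\left(m \right)} = \frac{2 m}{50 + m}$ ($h{\left(m \right)} = \frac{2 m}{m + 50} = \frac{2 m}{50 + m}$)
$\left(\left(-152 - 1 \left(7 + 7\right)\right) + h{\left(-8 \right)}\right) + \left(\left(56 - 81\right) + y{\left(-1 \right)}\right) = \left(\left(-152 - 1 \left(7 + 7\right)\right) + 2 \left(-8\right) \frac{1}{50 - 8}\right) + \left(\left(56 - 81\right) + \frac{5}{3}\right) = \left(\left(-152 - 1 \cdot 14\right) + 2 \left(-8\right) \frac{1}{42}\right) + \left(-25 + \frac{5}{3}\right) = \left(\left(-152 - 14\right) + 2 \left(-8\right) \frac{1}{42}\right) - \frac{70}{3} = \left(\left(-152 - 14\right) - \frac{8}{21}\right) - \frac{70}{3} = \left(-166 - \frac{8}{21}\right) - \frac{70}{3} = - \frac{3494}{21} - \frac{70}{3} = - \frac{1328}{7}$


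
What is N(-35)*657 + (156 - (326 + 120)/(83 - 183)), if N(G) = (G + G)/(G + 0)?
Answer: 73723/50 ≈ 1474.5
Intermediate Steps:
N(G) = 2 (N(G) = (2*G)/G = 2)
N(-35)*657 + (156 - (326 + 120)/(83 - 183)) = 2*657 + (156 - (326 + 120)/(83 - 183)) = 1314 + (156 - 446/(-100)) = 1314 + (156 - 446*(-1)/100) = 1314 + (156 - 1*(-223/50)) = 1314 + (156 + 223/50) = 1314 + 8023/50 = 73723/50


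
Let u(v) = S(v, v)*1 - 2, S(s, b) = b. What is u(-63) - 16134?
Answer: -16199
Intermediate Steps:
u(v) = -2 + v (u(v) = v*1 - 2 = v - 2 = -2 + v)
u(-63) - 16134 = (-2 - 63) - 16134 = -65 - 16134 = -16199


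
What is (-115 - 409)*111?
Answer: -58164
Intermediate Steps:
(-115 - 409)*111 = -524*111 = -58164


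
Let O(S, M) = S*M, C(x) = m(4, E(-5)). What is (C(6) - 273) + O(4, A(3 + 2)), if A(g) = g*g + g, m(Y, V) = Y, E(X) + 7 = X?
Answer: -149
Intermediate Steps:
E(X) = -7 + X
C(x) = 4
A(g) = g + g² (A(g) = g² + g = g + g²)
O(S, M) = M*S
(C(6) - 273) + O(4, A(3 + 2)) = (4 - 273) + ((3 + 2)*(1 + (3 + 2)))*4 = -269 + (5*(1 + 5))*4 = -269 + (5*6)*4 = -269 + 30*4 = -269 + 120 = -149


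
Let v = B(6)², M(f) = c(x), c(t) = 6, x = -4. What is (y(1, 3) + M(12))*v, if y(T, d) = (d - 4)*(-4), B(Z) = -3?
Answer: 90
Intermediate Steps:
M(f) = 6
v = 9 (v = (-3)² = 9)
y(T, d) = 16 - 4*d (y(T, d) = (-4 + d)*(-4) = 16 - 4*d)
(y(1, 3) + M(12))*v = ((16 - 4*3) + 6)*9 = ((16 - 12) + 6)*9 = (4 + 6)*9 = 10*9 = 90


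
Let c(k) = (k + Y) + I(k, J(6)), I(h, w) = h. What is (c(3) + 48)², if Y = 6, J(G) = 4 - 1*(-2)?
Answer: 3600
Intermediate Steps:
J(G) = 6 (J(G) = 4 + 2 = 6)
c(k) = 6 + 2*k (c(k) = (k + 6) + k = (6 + k) + k = 6 + 2*k)
(c(3) + 48)² = ((6 + 2*3) + 48)² = ((6 + 6) + 48)² = (12 + 48)² = 60² = 3600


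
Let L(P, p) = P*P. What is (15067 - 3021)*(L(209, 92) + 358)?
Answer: 530493794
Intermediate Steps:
L(P, p) = P²
(15067 - 3021)*(L(209, 92) + 358) = (15067 - 3021)*(209² + 358) = 12046*(43681 + 358) = 12046*44039 = 530493794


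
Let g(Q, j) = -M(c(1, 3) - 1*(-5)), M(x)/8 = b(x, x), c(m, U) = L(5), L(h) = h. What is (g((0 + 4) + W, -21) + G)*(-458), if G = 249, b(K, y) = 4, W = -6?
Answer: -99386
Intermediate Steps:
c(m, U) = 5
M(x) = 32 (M(x) = 8*4 = 32)
g(Q, j) = -32 (g(Q, j) = -1*32 = -32)
(g((0 + 4) + W, -21) + G)*(-458) = (-32 + 249)*(-458) = 217*(-458) = -99386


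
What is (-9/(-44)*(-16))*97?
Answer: -3492/11 ≈ -317.45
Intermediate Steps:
(-9/(-44)*(-16))*97 = (-9*(-1/44)*(-16))*97 = ((9/44)*(-16))*97 = -36/11*97 = -3492/11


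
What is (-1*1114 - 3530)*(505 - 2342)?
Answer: 8531028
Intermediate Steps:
(-1*1114 - 3530)*(505 - 2342) = (-1114 - 3530)*(-1837) = -4644*(-1837) = 8531028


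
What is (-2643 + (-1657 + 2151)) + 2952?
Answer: 803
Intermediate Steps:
(-2643 + (-1657 + 2151)) + 2952 = (-2643 + 494) + 2952 = -2149 + 2952 = 803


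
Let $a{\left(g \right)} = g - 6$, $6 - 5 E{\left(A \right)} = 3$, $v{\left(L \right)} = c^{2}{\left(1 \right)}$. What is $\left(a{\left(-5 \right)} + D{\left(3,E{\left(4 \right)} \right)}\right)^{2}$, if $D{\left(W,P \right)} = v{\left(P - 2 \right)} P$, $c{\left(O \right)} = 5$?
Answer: $16$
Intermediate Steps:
$v{\left(L \right)} = 25$ ($v{\left(L \right)} = 5^{2} = 25$)
$E{\left(A \right)} = \frac{3}{5}$ ($E{\left(A \right)} = \frac{6}{5} - \frac{3}{5} = \frac{3}{5}$)
$a{\left(g \right)} = -6 + g$ ($a{\left(g \right)} = g - 6 = -6 + g$)
$D{\left(W,P \right)} = 25 P$
$\left(a{\left(-5 \right)} + D{\left(3,E{\left(4 \right)} \right)}\right)^{2} = \left(\left(-6 - 5\right) + 25 \cdot \frac{3}{5}\right)^{2} = \left(-11 + 15\right)^{2} = 4^{2} = 16$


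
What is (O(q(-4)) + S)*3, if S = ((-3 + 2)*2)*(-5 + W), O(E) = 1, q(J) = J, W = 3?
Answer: 15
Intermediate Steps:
S = 4 (S = ((-3 + 2)*2)*(-5 + 3) = -1*2*(-2) = -2*(-2) = 4)
(O(q(-4)) + S)*3 = (1 + 4)*3 = 5*3 = 15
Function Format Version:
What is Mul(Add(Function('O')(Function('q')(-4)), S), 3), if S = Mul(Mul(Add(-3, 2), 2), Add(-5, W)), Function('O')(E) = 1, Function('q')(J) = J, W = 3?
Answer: 15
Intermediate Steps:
S = 4 (S = Mul(Mul(Add(-3, 2), 2), Add(-5, 3)) = Mul(Mul(-1, 2), -2) = Mul(-2, -2) = 4)
Mul(Add(Function('O')(Function('q')(-4)), S), 3) = Mul(Add(1, 4), 3) = Mul(5, 3) = 15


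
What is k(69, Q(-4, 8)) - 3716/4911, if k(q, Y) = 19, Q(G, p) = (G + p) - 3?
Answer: 89593/4911 ≈ 18.243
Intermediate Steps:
Q(G, p) = -3 + G + p
k(69, Q(-4, 8)) - 3716/4911 = 19 - 3716/4911 = 89593/4911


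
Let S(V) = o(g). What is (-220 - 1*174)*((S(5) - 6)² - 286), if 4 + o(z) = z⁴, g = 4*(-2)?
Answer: -6577873340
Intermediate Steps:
g = -8
o(z) = -4 + z⁴
S(V) = 4092 (S(V) = -4 + (-8)⁴ = -4 + 4096 = 4092)
(-220 - 1*174)*((S(5) - 6)² - 286) = (-220 - 1*174)*((4092 - 6)² - 286) = (-220 - 174)*(4086² - 286) = -394*(16695396 - 286) = -394*16695110 = -6577873340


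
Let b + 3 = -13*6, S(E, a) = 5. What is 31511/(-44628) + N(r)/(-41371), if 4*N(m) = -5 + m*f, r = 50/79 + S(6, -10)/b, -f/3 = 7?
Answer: -926754350341/1312722846468 ≈ -0.70598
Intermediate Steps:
f = -21 (f = -3*7 = -21)
b = -81 (b = -3 - 13*6 = -3 - 78 = -81)
r = 3655/6399 (r = 50/79 + 5/(-81) = 50*(1/79) + 5*(-1/81) = 50/79 - 5/81 = 3655/6399 ≈ 0.57118)
N(m) = -5/4 - 21*m/4 (N(m) = (-5 + m*(-21))/4 = (-5 - 21*m)/4 = -5/4 - 21*m/4)
31511/(-44628) + N(r)/(-41371) = 31511/(-44628) + (-5/4 - 21/4*3655/6399)/(-41371) = 31511*(-1/44628) + (-5/4 - 25585/8532)*(-1/41371) = -31511/44628 - 18125/4266*(-1/41371) = -31511/44628 + 18125/176488686 = -926754350341/1312722846468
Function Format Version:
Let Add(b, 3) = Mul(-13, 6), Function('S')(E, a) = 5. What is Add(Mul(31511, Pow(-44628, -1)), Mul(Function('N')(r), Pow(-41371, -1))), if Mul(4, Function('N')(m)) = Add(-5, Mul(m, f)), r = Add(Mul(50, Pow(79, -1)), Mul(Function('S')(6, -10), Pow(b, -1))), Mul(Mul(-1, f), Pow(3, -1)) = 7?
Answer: Rational(-926754350341, 1312722846468) ≈ -0.70598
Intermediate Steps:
f = -21 (f = Mul(-3, 7) = -21)
b = -81 (b = Add(-3, Mul(-13, 6)) = Add(-3, -78) = -81)
r = Rational(3655, 6399) (r = Add(Mul(50, Pow(79, -1)), Mul(5, Pow(-81, -1))) = Add(Mul(50, Rational(1, 79)), Mul(5, Rational(-1, 81))) = Add(Rational(50, 79), Rational(-5, 81)) = Rational(3655, 6399) ≈ 0.57118)
Function('N')(m) = Add(Rational(-5, 4), Mul(Rational(-21, 4), m)) (Function('N')(m) = Mul(Rational(1, 4), Add(-5, Mul(m, -21))) = Mul(Rational(1, 4), Add(-5, Mul(-21, m))) = Add(Rational(-5, 4), Mul(Rational(-21, 4), m)))
Add(Mul(31511, Pow(-44628, -1)), Mul(Function('N')(r), Pow(-41371, -1))) = Add(Mul(31511, Pow(-44628, -1)), Mul(Add(Rational(-5, 4), Mul(Rational(-21, 4), Rational(3655, 6399))), Pow(-41371, -1))) = Add(Mul(31511, Rational(-1, 44628)), Mul(Add(Rational(-5, 4), Rational(-25585, 8532)), Rational(-1, 41371))) = Add(Rational(-31511, 44628), Mul(Rational(-18125, 4266), Rational(-1, 41371))) = Add(Rational(-31511, 44628), Rational(18125, 176488686)) = Rational(-926754350341, 1312722846468)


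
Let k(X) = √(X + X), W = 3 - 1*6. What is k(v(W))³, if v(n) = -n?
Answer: 6*√6 ≈ 14.697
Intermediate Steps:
W = -3 (W = 3 - 6 = -3)
k(X) = √2*√X (k(X) = √(2*X) = √2*√X)
k(v(W))³ = (√2*√(-1*(-3)))³ = (√2*√3)³ = (√6)³ = 6*√6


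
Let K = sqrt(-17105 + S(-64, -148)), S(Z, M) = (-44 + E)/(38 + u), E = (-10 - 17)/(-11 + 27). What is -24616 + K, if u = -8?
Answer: -24616 + I*sqrt(246333930)/120 ≈ -24616.0 + 130.79*I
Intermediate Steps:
E = -27/16 ≈ -1.6875
S(Z, M) = -731/480 (S(Z, M) = (-44 - 27/16)/(38 - 8) = -731/16/30 = -731/16*1/30 = -731/480)
K = I*sqrt(246333930)/120 (K = sqrt(-17105 - 731/480) = sqrt(-8211131/480) = I*sqrt(246333930)/120 ≈ 130.79*I)
-24616 + K = -24616 + I*sqrt(246333930)/120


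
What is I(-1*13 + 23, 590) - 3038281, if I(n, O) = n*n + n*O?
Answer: -3032281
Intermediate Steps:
I(n, O) = n² + O*n
I(-1*13 + 23, 590) - 3038281 = (-1*13 + 23)*(590 + (-1*13 + 23)) - 3038281 = (-13 + 23)*(590 + (-13 + 23)) - 3038281 = 10*(590 + 10) - 3038281 = 10*600 - 3038281 = 6000 - 3038281 = -3032281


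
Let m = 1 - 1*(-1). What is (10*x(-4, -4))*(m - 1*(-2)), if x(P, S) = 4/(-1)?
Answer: -160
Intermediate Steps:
m = 2 (m = 1 + 1 = 2)
x(P, S) = -4 (x(P, S) = 4*(-1) = -4)
(10*x(-4, -4))*(m - 1*(-2)) = (10*(-4))*(2 - 1*(-2)) = -40*(2 + 2) = -40*4 = -160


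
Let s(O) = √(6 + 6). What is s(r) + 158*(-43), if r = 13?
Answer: -6794 + 2*√3 ≈ -6790.5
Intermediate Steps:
s(O) = 2*√3 (s(O) = √12 = 2*√3)
s(r) + 158*(-43) = 2*√3 + 158*(-43) = 2*√3 - 6794 = -6794 + 2*√3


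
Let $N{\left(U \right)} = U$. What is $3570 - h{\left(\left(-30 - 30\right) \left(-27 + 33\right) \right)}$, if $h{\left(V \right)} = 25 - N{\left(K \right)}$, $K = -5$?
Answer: $3540$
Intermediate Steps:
$h{\left(V \right)} = 30$ ($h{\left(V \right)} = 25 - -5 = 25 + 5 = 30$)
$3570 - h{\left(\left(-30 - 30\right) \left(-27 + 33\right) \right)} = 3570 - 30 = 3540$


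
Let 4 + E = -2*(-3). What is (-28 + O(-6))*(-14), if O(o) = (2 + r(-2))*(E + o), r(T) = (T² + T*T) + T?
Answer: 840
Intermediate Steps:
r(T) = T + 2*T² (r(T) = (T² + T²) + T = 2*T² + T = T + 2*T²)
E = 2 (E = -4 - 2*(-3) = -4 + 6 = 2)
O(o) = 16 + 8*o (O(o) = (2 - 2*(1 + 2*(-2)))*(2 + o) = (2 - 2*(1 - 4))*(2 + o) = (2 - 2*(-3))*(2 + o) = (2 + 6)*(2 + o) = 8*(2 + o) = 16 + 8*o)
(-28 + O(-6))*(-14) = (-28 + (16 + 8*(-6)))*(-14) = (-28 + (16 - 48))*(-14) = (-28 - 32)*(-14) = -60*(-14) = 840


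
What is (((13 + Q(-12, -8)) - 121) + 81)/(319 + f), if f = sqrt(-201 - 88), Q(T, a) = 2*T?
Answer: -16269/102050 + 867*I/102050 ≈ -0.15942 + 0.0084958*I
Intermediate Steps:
f = 17*I (f = sqrt(-289) = 17*I ≈ 17.0*I)
(((13 + Q(-12, -8)) - 121) + 81)/(319 + f) = (((13 + 2*(-12)) - 121) + 81)/(319 + 17*I) = (((13 - 24) - 121) + 81)*((319 - 17*I)/102050) = ((-11 - 121) + 81)*((319 - 17*I)/102050) = (-132 + 81)*((319 - 17*I)/102050) = -51*(319 - 17*I)/102050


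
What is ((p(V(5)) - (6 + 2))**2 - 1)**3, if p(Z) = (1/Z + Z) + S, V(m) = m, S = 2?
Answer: -729/15625 ≈ -0.046656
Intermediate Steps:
p(Z) = 2 + Z + 1/Z (p(Z) = (1/Z + Z) + 2 = (Z + 1/Z) + 2 = 2 + Z + 1/Z)
((p(V(5)) - (6 + 2))**2 - 1)**3 = (((2 + 5 + 1/5) - (6 + 2))**2 - 1)**3 = (((2 + 5 + 1/5) - 1*8)**2 - 1)**3 = ((36/5 - 8)**2 - 1)**3 = ((-4/5)**2 - 1)**3 = (16/25 - 1)**3 = (-9/25)**3 = -729/15625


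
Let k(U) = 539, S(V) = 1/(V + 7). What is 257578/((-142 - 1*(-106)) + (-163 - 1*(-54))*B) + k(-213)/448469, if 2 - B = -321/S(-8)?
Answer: 16504924321/2225367245 ≈ 7.4167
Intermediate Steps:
S(V) = 1/(7 + V)
B = -319 (B = 2 - (-321)/(1/(7 - 8)) = 2 - (-321)/(1/(-1)) = 2 - (-321)/(-1) = 2 - (-321)*(-1) = 2 - 1*321 = 2 - 321 = -319)
257578/((-142 - 1*(-106)) + (-163 - 1*(-54))*B) + k(-213)/448469 = 257578/((-142 - 1*(-106)) + (-163 - 1*(-54))*(-319)) + 539/448469 = 257578/((-142 + 106) + (-163 + 54)*(-319)) + 539*(1/448469) = 257578/(-36 - 109*(-319)) + 77/64067 = 257578/(-36 + 34771) + 77/64067 = 257578/34735 + 77/64067 = 16504924321/2225367245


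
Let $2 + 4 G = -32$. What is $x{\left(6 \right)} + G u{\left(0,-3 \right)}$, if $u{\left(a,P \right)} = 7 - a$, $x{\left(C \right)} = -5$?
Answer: $- \frac{129}{2} \approx -64.5$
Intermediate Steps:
$G = - \frac{17}{2}$ ($G = - \frac{1}{2} + \frac{1}{4} \left(-32\right) = - \frac{1}{2} - 8 = - \frac{17}{2} \approx -8.5$)
$x{\left(6 \right)} + G u{\left(0,-3 \right)} = -5 - \frac{17 \left(7 - 0\right)}{2} = -5 - \frac{17 \left(7 + 0\right)}{2} = -5 - \frac{119}{2} = - \frac{129}{2}$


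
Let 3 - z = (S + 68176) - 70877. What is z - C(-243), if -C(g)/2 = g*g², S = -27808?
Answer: -28667302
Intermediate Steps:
C(g) = -2*g³ (C(g) = -2*g*g² = -2*g³)
z = 30512 (z = 3 - ((-27808 + 68176) - 70877) = 3 - (40368 - 70877) = 3 - 1*(-30509) = 3 + 30509 = 30512)
z - C(-243) = 30512 - (-2)*(-243)³ = 30512 - (-2)*(-14348907) = 30512 - 1*28697814 = 30512 - 28697814 = -28667302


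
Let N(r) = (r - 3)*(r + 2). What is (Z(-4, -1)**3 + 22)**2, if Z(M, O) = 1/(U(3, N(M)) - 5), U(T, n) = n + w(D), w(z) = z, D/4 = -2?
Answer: 529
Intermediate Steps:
D = -8 (D = 4*(-2) = -8)
N(r) = (-3 + r)*(2 + r)
U(T, n) = -8 + n (U(T, n) = n - 8 = -8 + n)
Z(M, O) = 1/(-19 + M**2 - M) (Z(M, O) = 1/((-8 + (-6 + M**2 - M)) - 5) = 1/((-14 + M**2 - M) - 5) = 1/(-19 + M**2 - M))
(Z(-4, -1)**3 + 22)**2 = ((1/(-19 + (-4)**2 - 1*(-4)))**3 + 22)**2 = ((1/(-19 + 16 + 4))**3 + 22)**2 = ((1/1)**3 + 22)**2 = (1**3 + 22)**2 = (1 + 22)**2 = 23**2 = 529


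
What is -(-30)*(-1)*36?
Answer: -1080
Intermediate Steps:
-(-30)*(-1)*36 = -6*5*36 = -30*36 = -1080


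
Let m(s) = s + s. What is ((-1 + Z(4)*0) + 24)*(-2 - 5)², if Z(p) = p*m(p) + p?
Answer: 1127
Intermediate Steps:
m(s) = 2*s
Z(p) = p + 2*p² (Z(p) = p*(2*p) + p = 2*p² + p = p + 2*p²)
((-1 + Z(4)*0) + 24)*(-2 - 5)² = ((-1 + (4*(1 + 2*4))*0) + 24)*(-2 - 5)² = ((-1 + (4*(1 + 8))*0) + 24)*(-7)² = ((-1 + (4*9)*0) + 24)*49 = ((-1 + 36*0) + 24)*49 = ((-1 + 0) + 24)*49 = (-1 + 24)*49 = 23*49 = 1127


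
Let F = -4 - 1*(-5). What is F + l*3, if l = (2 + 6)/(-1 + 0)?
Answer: -23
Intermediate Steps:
F = 1 (F = -4 + 5 = 1)
l = -8 (l = 8/(-1) = 8*(-1) = -8)
F + l*3 = 1 - 8*3 = 1 - 24 = -23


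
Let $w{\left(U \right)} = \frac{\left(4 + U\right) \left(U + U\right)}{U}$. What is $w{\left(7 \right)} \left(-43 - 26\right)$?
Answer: $-1518$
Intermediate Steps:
$w{\left(U \right)} = 8 + 2 U$ ($w{\left(U \right)} = \frac{\left(4 + U\right) 2 U}{U} = \frac{2 U \left(4 + U\right)}{U} = 8 + 2 U$)
$w{\left(7 \right)} \left(-43 - 26\right) = \left(8 + 2 \cdot 7\right) \left(-43 - 26\right) = \left(8 + 14\right) \left(-69\right) = 22 \left(-69\right) = -1518$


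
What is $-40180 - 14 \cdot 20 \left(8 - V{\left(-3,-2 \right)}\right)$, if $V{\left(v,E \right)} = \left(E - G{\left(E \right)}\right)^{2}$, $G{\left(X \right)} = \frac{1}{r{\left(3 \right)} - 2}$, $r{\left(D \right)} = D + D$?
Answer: $- \frac{82005}{2} \approx -41003.0$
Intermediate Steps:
$r{\left(D \right)} = 2 D$
$G{\left(X \right)} = \frac{1}{4}$ ($G{\left(X \right)} = \frac{1}{2 \cdot 3 - 2} = \frac{1}{6 - 2} = \frac{1}{4}$)
$V{\left(v,E \right)} = \left(- \frac{1}{4} + E\right)^{2}$ ($V{\left(v,E \right)} = \left(E - \frac{1}{4}\right)^{2} = \left(- \frac{1}{4} + E\right)^{2}$)
$-40180 - 14 \cdot 20 \left(8 - V{\left(-3,-2 \right)}\right) = -40180 - 14 \cdot 20 \left(8 - \frac{\left(-1 + 4 \left(-2\right)\right)^{2}}{16}\right) = -40180 - 280 \left(8 - \frac{\left(-1 - 8\right)^{2}}{16}\right) = -40180 - 280 \left(8 - \frac{\left(-9\right)^{2}}{16}\right) = -40180 - 280 \left(8 - \frac{1}{16} \cdot 81\right) = -40180 - 280 \left(8 - \frac{81}{16}\right) = -40180 - 280 \cdot \frac{47}{16} = -40180 - \frac{1645}{2} = - \frac{82005}{2}$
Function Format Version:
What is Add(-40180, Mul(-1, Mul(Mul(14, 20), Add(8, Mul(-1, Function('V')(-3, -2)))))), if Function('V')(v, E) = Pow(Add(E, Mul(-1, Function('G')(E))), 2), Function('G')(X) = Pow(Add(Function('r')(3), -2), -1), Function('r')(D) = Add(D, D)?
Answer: Rational(-82005, 2) ≈ -41003.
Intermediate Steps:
Function('r')(D) = Mul(2, D)
Function('G')(X) = Rational(1, 4) (Function('G')(X) = Pow(Add(Mul(2, 3), -2), -1) = Pow(Add(6, -2), -1) = Pow(4, -1) = Rational(1, 4))
Function('V')(v, E) = Pow(Add(Rational(-1, 4), E), 2) (Function('V')(v, E) = Pow(Add(E, Mul(-1, Rational(1, 4))), 2) = Pow(Add(E, Rational(-1, 4)), 2) = Pow(Add(Rational(-1, 4), E), 2))
Add(-40180, Mul(-1, Mul(Mul(14, 20), Add(8, Mul(-1, Function('V')(-3, -2)))))) = Add(-40180, Mul(-1, Mul(Mul(14, 20), Add(8, Mul(-1, Mul(Rational(1, 16), Pow(Add(-1, Mul(4, -2)), 2))))))) = Add(-40180, Mul(-1, Mul(280, Add(8, Mul(-1, Mul(Rational(1, 16), Pow(Add(-1, -8), 2))))))) = Add(-40180, Mul(-1, Mul(280, Add(8, Mul(-1, Mul(Rational(1, 16), Pow(-9, 2))))))) = Add(-40180, Mul(-1, Mul(280, Add(8, Mul(-1, Mul(Rational(1, 16), 81)))))) = Add(-40180, Mul(-1, Mul(280, Add(8, Mul(-1, Rational(81, 16)))))) = Add(-40180, Mul(-1, Mul(280, Add(8, Rational(-81, 16))))) = Add(-40180, Mul(-1, Mul(280, Rational(47, 16)))) = Add(-40180, Mul(-1, Rational(1645, 2))) = Add(-40180, Rational(-1645, 2)) = Rational(-82005, 2)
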